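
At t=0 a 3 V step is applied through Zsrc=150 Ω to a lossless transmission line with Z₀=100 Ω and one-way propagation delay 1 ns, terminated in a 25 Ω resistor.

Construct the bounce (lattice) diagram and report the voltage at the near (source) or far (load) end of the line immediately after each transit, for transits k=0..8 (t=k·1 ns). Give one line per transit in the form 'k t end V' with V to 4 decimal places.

Γ_L=-0.600000, Γ_S=0.200000; launch V₁=3·100/250=1.200000
k=0 src: V=1.2000
k=1 load: inc=1.200000, refl=1.200000·-0.600000=-0.7200; V=0.000000+1.200000+-0.720000=0.4800
k=2 src: inc=-0.720000, refl=-0.720000·0.200000=-0.1440; V=1.200000+-0.720000+-0.144000=0.3360
k=3 load: inc=-0.144000, refl=-0.144000·-0.600000=0.0864; V=0.480000+-0.144000+0.086400=0.4224
k=4 src: inc=0.086400, refl=0.086400·0.200000=0.0173; V=0.336000+0.086400+0.017280=0.4397
k=5 load: inc=0.017280, refl=0.017280·-0.600000=-0.0104; V=0.422400+0.017280+-0.010368=0.4293
k=6 src: inc=-0.010368, refl=-0.010368·0.200000=-0.0021; V=0.439680+-0.010368+-0.002074=0.4272
k=7 load: inc=-0.002074, refl=-0.002074·-0.600000=0.0012; V=0.429312+-0.002074+0.001244=0.4285
k=8 src: inc=0.001244, refl=0.001244·0.200000=0.0002; V=0.427238+0.001244+0.000249=0.4287

0 0 source 1.2000
1 1 load 0.4800
2 2 source 0.3360
3 3 load 0.4224
4 4 source 0.4397
5 5 load 0.4293
6 6 source 0.4272
7 7 load 0.4285
8 8 source 0.4287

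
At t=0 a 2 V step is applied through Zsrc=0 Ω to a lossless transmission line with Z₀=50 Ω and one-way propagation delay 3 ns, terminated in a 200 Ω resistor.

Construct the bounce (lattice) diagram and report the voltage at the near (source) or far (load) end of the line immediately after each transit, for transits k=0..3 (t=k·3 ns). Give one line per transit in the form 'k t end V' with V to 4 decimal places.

0 0 source 2.0000
1 3 load 3.2000
2 6 source 2.0000
3 9 load 1.2800

Γ_L=0.600000, Γ_S=-1.000000; launch V₁=2·50/50=2.000000
k=0 src: V=2.0000
k=1 load: inc=2.000000, refl=2.000000·0.600000=1.2000; V=0.000000+2.000000+1.200000=3.2000
k=2 src: inc=1.200000, refl=1.200000·-1.000000=-1.2000; V=2.000000+1.200000+-1.200000=2.0000
k=3 load: inc=-1.200000, refl=-1.200000·0.600000=-0.7200; V=3.200000+-1.200000+-0.720000=1.2800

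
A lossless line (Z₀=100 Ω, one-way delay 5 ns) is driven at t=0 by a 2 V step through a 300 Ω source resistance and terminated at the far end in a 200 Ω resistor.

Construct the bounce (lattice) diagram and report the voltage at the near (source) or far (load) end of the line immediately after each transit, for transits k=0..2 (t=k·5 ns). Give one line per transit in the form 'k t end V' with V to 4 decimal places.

0 0 source 0.5000
1 5 load 0.6667
2 10 source 0.7500

Γ_L=0.333333, Γ_S=0.500000; launch V₁=2·100/400=0.500000
k=0 src: V=0.5000
k=1 load: inc=0.500000, refl=0.500000·0.333333=0.1667; V=0.000000+0.500000+0.166667=0.6667
k=2 src: inc=0.166667, refl=0.166667·0.500000=0.0833; V=0.500000+0.166667+0.083333=0.7500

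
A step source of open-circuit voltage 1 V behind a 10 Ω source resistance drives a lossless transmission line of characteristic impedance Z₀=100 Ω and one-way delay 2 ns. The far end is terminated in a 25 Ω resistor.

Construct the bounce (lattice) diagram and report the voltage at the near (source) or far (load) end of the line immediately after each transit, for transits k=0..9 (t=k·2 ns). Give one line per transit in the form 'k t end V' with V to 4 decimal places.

Γ_L=-0.600000, Γ_S=-0.818182; launch V₁=1·100/110=0.909091
k=0 src: V=0.9091
k=1 load: inc=0.909091, refl=0.909091·-0.600000=-0.5455; V=0.000000+0.909091+-0.545455=0.3636
k=2 src: inc=-0.545455, refl=-0.545455·-0.818182=0.4463; V=0.909091+-0.545455+0.446281=0.8099
k=3 load: inc=0.446281, refl=0.446281·-0.600000=-0.2678; V=0.363636+0.446281+-0.267769=0.5421
k=4 src: inc=-0.267769, refl=-0.267769·-0.818182=0.2191; V=0.809917+-0.267769+0.219083=0.7612
k=5 load: inc=0.219083, refl=0.219083·-0.600000=-0.1315; V=0.542149+0.219083+-0.131450=0.6298
k=6 src: inc=-0.131450, refl=-0.131450·-0.818182=0.1076; V=0.761232+-0.131450+0.107550=0.7373
k=7 load: inc=0.107550, refl=0.107550·-0.600000=-0.0645; V=0.629782+0.107550+-0.064530=0.6728
k=8 src: inc=-0.064530, refl=-0.064530·-0.818182=0.0528; V=0.737332+-0.064530+0.052797=0.7256
k=9 load: inc=0.052797, refl=0.052797·-0.600000=-0.0317; V=0.672802+0.052797+-0.031678=0.6939

0 0 source 0.9091
1 2 load 0.3636
2 4 source 0.8099
3 6 load 0.5421
4 8 source 0.7612
5 10 load 0.6298
6 12 source 0.7373
7 14 load 0.6728
8 16 source 0.7256
9 18 load 0.6939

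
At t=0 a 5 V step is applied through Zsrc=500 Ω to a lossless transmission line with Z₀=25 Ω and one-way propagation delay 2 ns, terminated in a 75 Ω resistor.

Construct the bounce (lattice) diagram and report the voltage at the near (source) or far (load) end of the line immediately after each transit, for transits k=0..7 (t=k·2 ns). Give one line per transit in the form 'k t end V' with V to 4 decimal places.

Γ_L=0.500000, Γ_S=0.904762; launch V₁=5·25/525=0.238095
k=0 src: V=0.2381
k=1 load: inc=0.238095, refl=0.238095·0.500000=0.1190; V=0.000000+0.238095+0.119048=0.3571
k=2 src: inc=0.119048, refl=0.119048·0.904762=0.1077; V=0.238095+0.119048+0.107710=0.4649
k=3 load: inc=0.107710, refl=0.107710·0.500000=0.0539; V=0.357143+0.107710+0.053855=0.5187
k=4 src: inc=0.053855, refl=0.053855·0.904762=0.0487; V=0.464853+0.053855+0.048726=0.5674
k=5 load: inc=0.048726, refl=0.048726·0.500000=0.0244; V=0.518707+0.048726+0.024363=0.5918
k=6 src: inc=0.024363, refl=0.024363·0.904762=0.0220; V=0.567433+0.024363+0.022043=0.6138
k=7 load: inc=0.022043, refl=0.022043·0.500000=0.0110; V=0.591796+0.022043+0.011021=0.6249

0 0 source 0.2381
1 2 load 0.3571
2 4 source 0.4649
3 6 load 0.5187
4 8 source 0.5674
5 10 load 0.5918
6 12 source 0.6138
7 14 load 0.6249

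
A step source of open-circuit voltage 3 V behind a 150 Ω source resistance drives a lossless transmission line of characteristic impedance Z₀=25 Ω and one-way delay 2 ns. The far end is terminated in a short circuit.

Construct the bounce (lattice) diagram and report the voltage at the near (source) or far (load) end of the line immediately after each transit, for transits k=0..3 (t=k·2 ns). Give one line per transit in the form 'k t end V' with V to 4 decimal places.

Γ_L=-1.000000, Γ_S=0.714286; launch V₁=3·25/175=0.428571
k=0 src: V=0.4286
k=1 load: inc=0.428571, refl=0.428571·-1.000000=-0.4286; V=0.000000+0.428571+-0.428571=0.0000
k=2 src: inc=-0.428571, refl=-0.428571·0.714286=-0.3061; V=0.428571+-0.428571+-0.306122=-0.3061
k=3 load: inc=-0.306122, refl=-0.306122·-1.000000=0.3061; V=0.000000+-0.306122+0.306122=0.0000

0 0 source 0.4286
1 2 load 0.0000
2 4 source -0.3061
3 6 load 0.0000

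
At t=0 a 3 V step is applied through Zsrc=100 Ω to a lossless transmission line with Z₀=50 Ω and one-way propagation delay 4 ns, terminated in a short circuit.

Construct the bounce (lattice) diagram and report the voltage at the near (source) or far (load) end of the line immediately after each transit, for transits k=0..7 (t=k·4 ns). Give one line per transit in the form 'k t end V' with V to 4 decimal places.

0 0 source 1.0000
1 4 load 0.0000
2 8 source -0.3333
3 12 load 0.0000
4 16 source 0.1111
5 20 load 0.0000
6 24 source -0.0370
7 28 load 0.0000

Γ_L=-1.000000, Γ_S=0.333333; launch V₁=3·50/150=1.000000
k=0 src: V=1.0000
k=1 load: inc=1.000000, refl=1.000000·-1.000000=-1.0000; V=0.000000+1.000000+-1.000000=0.0000
k=2 src: inc=-1.000000, refl=-1.000000·0.333333=-0.3333; V=1.000000+-1.000000+-0.333333=-0.3333
k=3 load: inc=-0.333333, refl=-0.333333·-1.000000=0.3333; V=0.000000+-0.333333+0.333333=0.0000
k=4 src: inc=0.333333, refl=0.333333·0.333333=0.1111; V=-0.333333+0.333333+0.111111=0.1111
k=5 load: inc=0.111111, refl=0.111111·-1.000000=-0.1111; V=0.000000+0.111111+-0.111111=0.0000
k=6 src: inc=-0.111111, refl=-0.111111·0.333333=-0.0370; V=0.111111+-0.111111+-0.037037=-0.0370
k=7 load: inc=-0.037037, refl=-0.037037·-1.000000=0.0370; V=0.000000+-0.037037+0.037037=0.0000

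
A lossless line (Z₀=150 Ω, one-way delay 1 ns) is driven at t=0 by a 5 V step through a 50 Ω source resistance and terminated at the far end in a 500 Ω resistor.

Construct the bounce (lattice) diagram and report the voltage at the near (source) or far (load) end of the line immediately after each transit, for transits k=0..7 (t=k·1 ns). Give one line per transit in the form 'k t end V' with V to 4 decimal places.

0 0 source 3.7500
1 1 load 5.7692
2 2 source 4.7596
3 3 load 4.2160
4 4 source 4.4878
5 5 load 4.6342
6 6 source 4.5610
7 7 load 4.5216

Γ_L=0.538462, Γ_S=-0.500000; launch V₁=5·150/200=3.750000
k=0 src: V=3.7500
k=1 load: inc=3.750000, refl=3.750000·0.538462=2.0192; V=0.000000+3.750000+2.019231=5.7692
k=2 src: inc=2.019231, refl=2.019231·-0.500000=-1.0096; V=3.750000+2.019231+-1.009615=4.7596
k=3 load: inc=-1.009615, refl=-1.009615·0.538462=-0.5436; V=5.769231+-1.009615+-0.543639=4.2160
k=4 src: inc=-0.543639, refl=-0.543639·-0.500000=0.2718; V=4.759615+-0.543639+0.271820=4.4878
k=5 load: inc=0.271820, refl=0.271820·0.538462=0.1464; V=4.215976+0.271820+0.146364=4.6342
k=6 src: inc=0.146364, refl=0.146364·-0.500000=-0.0732; V=4.487796+0.146364+-0.073182=4.5610
k=7 load: inc=-0.073182, refl=-0.073182·0.538462=-0.0394; V=4.634160+-0.073182+-0.039406=4.5216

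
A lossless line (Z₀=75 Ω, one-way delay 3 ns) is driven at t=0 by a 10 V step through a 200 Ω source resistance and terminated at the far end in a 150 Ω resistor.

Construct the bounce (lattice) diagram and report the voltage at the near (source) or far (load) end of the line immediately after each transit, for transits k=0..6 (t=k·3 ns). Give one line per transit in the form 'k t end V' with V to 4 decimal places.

0 0 source 2.7273
1 3 load 3.6364
2 6 source 4.0496
3 9 load 4.1873
4 12 source 4.2499
5 15 load 4.2708
6 18 source 4.2803

Γ_L=0.333333, Γ_S=0.454545; launch V₁=10·75/275=2.727273
k=0 src: V=2.7273
k=1 load: inc=2.727273, refl=2.727273·0.333333=0.9091; V=0.000000+2.727273+0.909091=3.6364
k=2 src: inc=0.909091, refl=0.909091·0.454545=0.4132; V=2.727273+0.909091+0.413223=4.0496
k=3 load: inc=0.413223, refl=0.413223·0.333333=0.1377; V=3.636364+0.413223+0.137741=4.1873
k=4 src: inc=0.137741, refl=0.137741·0.454545=0.0626; V=4.049587+0.137741+0.062610=4.2499
k=5 load: inc=0.062610, refl=0.062610·0.333333=0.0209; V=4.187328+0.062610+0.020870=4.2708
k=6 src: inc=0.020870, refl=0.020870·0.454545=0.0095; V=4.249937+0.020870+0.009486=4.2803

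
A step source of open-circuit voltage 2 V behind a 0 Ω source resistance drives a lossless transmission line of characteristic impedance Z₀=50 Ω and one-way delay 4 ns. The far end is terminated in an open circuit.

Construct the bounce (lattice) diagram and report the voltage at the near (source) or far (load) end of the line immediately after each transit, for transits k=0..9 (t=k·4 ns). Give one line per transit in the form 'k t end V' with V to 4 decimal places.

0 0 source 2.0000
1 4 load 4.0000
2 8 source 2.0000
3 12 load 0.0000
4 16 source 2.0000
5 20 load 4.0000
6 24 source 2.0000
7 28 load 0.0000
8 32 source 2.0000
9 36 load 4.0000

Γ_L=1.000000, Γ_S=-1.000000; launch V₁=2·50/50=2.000000
k=0 src: V=2.0000
k=1 load: inc=2.000000, refl=2.000000·1.000000=2.0000; V=0.000000+2.000000+2.000000=4.0000
k=2 src: inc=2.000000, refl=2.000000·-1.000000=-2.0000; V=2.000000+2.000000+-2.000000=2.0000
k=3 load: inc=-2.000000, refl=-2.000000·1.000000=-2.0000; V=4.000000+-2.000000+-2.000000=0.0000
k=4 src: inc=-2.000000, refl=-2.000000·-1.000000=2.0000; V=2.000000+-2.000000+2.000000=2.0000
k=5 load: inc=2.000000, refl=2.000000·1.000000=2.0000; V=0.000000+2.000000+2.000000=4.0000
k=6 src: inc=2.000000, refl=2.000000·-1.000000=-2.0000; V=2.000000+2.000000+-2.000000=2.0000
k=7 load: inc=-2.000000, refl=-2.000000·1.000000=-2.0000; V=4.000000+-2.000000+-2.000000=0.0000
k=8 src: inc=-2.000000, refl=-2.000000·-1.000000=2.0000; V=2.000000+-2.000000+2.000000=2.0000
k=9 load: inc=2.000000, refl=2.000000·1.000000=2.0000; V=0.000000+2.000000+2.000000=4.0000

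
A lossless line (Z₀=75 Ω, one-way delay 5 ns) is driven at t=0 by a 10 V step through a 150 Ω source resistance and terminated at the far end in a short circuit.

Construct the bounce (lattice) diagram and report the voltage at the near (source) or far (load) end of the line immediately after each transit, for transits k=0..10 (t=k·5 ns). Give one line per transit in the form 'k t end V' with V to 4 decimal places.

0 0 source 3.3333
1 5 load 0.0000
2 10 source -1.1111
3 15 load 0.0000
4 20 source 0.3704
5 25 load 0.0000
6 30 source -0.1235
7 35 load 0.0000
8 40 source 0.0412
9 45 load 0.0000
10 50 source -0.0137

Γ_L=-1.000000, Γ_S=0.333333; launch V₁=10·75/225=3.333333
k=0 src: V=3.3333
k=1 load: inc=3.333333, refl=3.333333·-1.000000=-3.3333; V=0.000000+3.333333+-3.333333=0.0000
k=2 src: inc=-3.333333, refl=-3.333333·0.333333=-1.1111; V=3.333333+-3.333333+-1.111111=-1.1111
k=3 load: inc=-1.111111, refl=-1.111111·-1.000000=1.1111; V=0.000000+-1.111111+1.111111=0.0000
k=4 src: inc=1.111111, refl=1.111111·0.333333=0.3704; V=-1.111111+1.111111+0.370370=0.3704
k=5 load: inc=0.370370, refl=0.370370·-1.000000=-0.3704; V=0.000000+0.370370+-0.370370=0.0000
k=6 src: inc=-0.370370, refl=-0.370370·0.333333=-0.1235; V=0.370370+-0.370370+-0.123457=-0.1235
k=7 load: inc=-0.123457, refl=-0.123457·-1.000000=0.1235; V=0.000000+-0.123457+0.123457=0.0000
k=8 src: inc=0.123457, refl=0.123457·0.333333=0.0412; V=-0.123457+0.123457+0.041152=0.0412
k=9 load: inc=0.041152, refl=0.041152·-1.000000=-0.0412; V=0.000000+0.041152+-0.041152=0.0000
k=10 src: inc=-0.041152, refl=-0.041152·0.333333=-0.0137; V=0.041152+-0.041152+-0.013717=-0.0137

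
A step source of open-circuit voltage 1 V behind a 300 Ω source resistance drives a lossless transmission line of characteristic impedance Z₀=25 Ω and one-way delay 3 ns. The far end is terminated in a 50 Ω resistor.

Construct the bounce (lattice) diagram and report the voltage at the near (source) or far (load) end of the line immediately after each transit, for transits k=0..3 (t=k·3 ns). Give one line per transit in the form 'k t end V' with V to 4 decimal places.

Γ_L=0.333333, Γ_S=0.846154; launch V₁=1·25/325=0.076923
k=0 src: V=0.0769
k=1 load: inc=0.076923, refl=0.076923·0.333333=0.0256; V=0.000000+0.076923+0.025641=0.1026
k=2 src: inc=0.025641, refl=0.025641·0.846154=0.0217; V=0.076923+0.025641+0.021696=0.1243
k=3 load: inc=0.021696, refl=0.021696·0.333333=0.0072; V=0.102564+0.021696+0.007232=0.1315

0 0 source 0.0769
1 3 load 0.1026
2 6 source 0.1243
3 9 load 0.1315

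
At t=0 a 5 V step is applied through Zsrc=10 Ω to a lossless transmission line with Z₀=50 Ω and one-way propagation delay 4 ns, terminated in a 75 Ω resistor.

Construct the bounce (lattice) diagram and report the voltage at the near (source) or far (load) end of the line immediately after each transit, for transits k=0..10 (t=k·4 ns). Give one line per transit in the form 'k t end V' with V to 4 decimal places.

0 0 source 4.1667
1 4 load 5.0000
2 8 source 4.4444
3 12 load 4.3333
4 16 source 4.4074
5 20 load 4.4222
6 24 source 4.4123
7 28 load 4.4104
8 32 source 4.4117
9 36 load 4.4120
10 40 source 4.4118

Γ_L=0.200000, Γ_S=-0.666667; launch V₁=5·50/60=4.166667
k=0 src: V=4.1667
k=1 load: inc=4.166667, refl=4.166667·0.200000=0.8333; V=0.000000+4.166667+0.833333=5.0000
k=2 src: inc=0.833333, refl=0.833333·-0.666667=-0.5556; V=4.166667+0.833333+-0.555556=4.4444
k=3 load: inc=-0.555556, refl=-0.555556·0.200000=-0.1111; V=5.000000+-0.555556+-0.111111=4.3333
k=4 src: inc=-0.111111, refl=-0.111111·-0.666667=0.0741; V=4.444444+-0.111111+0.074074=4.4074
k=5 load: inc=0.074074, refl=0.074074·0.200000=0.0148; V=4.333333+0.074074+0.014815=4.4222
k=6 src: inc=0.014815, refl=0.014815·-0.666667=-0.0099; V=4.407407+0.014815+-0.009877=4.4123
k=7 load: inc=-0.009877, refl=-0.009877·0.200000=-0.0020; V=4.422222+-0.009877+-0.001975=4.4104
k=8 src: inc=-0.001975, refl=-0.001975·-0.666667=0.0013; V=4.412346+-0.001975+0.001317=4.4117
k=9 load: inc=0.001317, refl=0.001317·0.200000=0.0003; V=4.410370+0.001317+0.000263=4.4120
k=10 src: inc=0.000263, refl=0.000263·-0.666667=-0.0002; V=4.411687+0.000263+-0.000176=4.4118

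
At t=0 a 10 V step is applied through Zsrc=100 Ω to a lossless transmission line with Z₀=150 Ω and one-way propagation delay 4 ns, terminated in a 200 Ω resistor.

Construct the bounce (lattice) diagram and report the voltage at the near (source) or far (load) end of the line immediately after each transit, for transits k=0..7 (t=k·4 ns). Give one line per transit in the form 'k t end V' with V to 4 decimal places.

Γ_L=0.142857, Γ_S=-0.200000; launch V₁=10·150/250=6.000000
k=0 src: V=6.0000
k=1 load: inc=6.000000, refl=6.000000·0.142857=0.8571; V=0.000000+6.000000+0.857143=6.8571
k=2 src: inc=0.857143, refl=0.857143·-0.200000=-0.1714; V=6.000000+0.857143+-0.171429=6.6857
k=3 load: inc=-0.171429, refl=-0.171429·0.142857=-0.0245; V=6.857143+-0.171429+-0.024490=6.6612
k=4 src: inc=-0.024490, refl=-0.024490·-0.200000=0.0049; V=6.685714+-0.024490+0.004898=6.6661
k=5 load: inc=0.004898, refl=0.004898·0.142857=0.0007; V=6.661224+0.004898+0.000700=6.6668
k=6 src: inc=0.000700, refl=0.000700·-0.200000=-0.0001; V=6.666122+0.000700+-0.000140=6.6667
k=7 load: inc=-0.000140, refl=-0.000140·0.142857=-0.0000; V=6.666822+-0.000140+-0.000020=6.6667

0 0 source 6.0000
1 4 load 6.8571
2 8 source 6.6857
3 12 load 6.6612
4 16 source 6.6661
5 20 load 6.6668
6 24 source 6.6667
7 28 load 6.6667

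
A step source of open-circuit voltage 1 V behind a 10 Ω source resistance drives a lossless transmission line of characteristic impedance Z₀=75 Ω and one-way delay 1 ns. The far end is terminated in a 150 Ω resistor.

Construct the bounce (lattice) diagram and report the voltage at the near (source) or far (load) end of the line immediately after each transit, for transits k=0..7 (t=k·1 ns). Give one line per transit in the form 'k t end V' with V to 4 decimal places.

0 0 source 0.8824
1 1 load 1.1765
2 2 source 0.9516
3 3 load 0.8766
4 4 source 0.9339
5 5 load 0.9530
6 6 source 0.9384
7 7 load 0.9335

Γ_L=0.333333, Γ_S=-0.764706; launch V₁=1·75/85=0.882353
k=0 src: V=0.8824
k=1 load: inc=0.882353, refl=0.882353·0.333333=0.2941; V=0.000000+0.882353+0.294118=1.1765
k=2 src: inc=0.294118, refl=0.294118·-0.764706=-0.2249; V=0.882353+0.294118+-0.224913=0.9516
k=3 load: inc=-0.224913, refl=-0.224913·0.333333=-0.0750; V=1.176471+-0.224913+-0.074971=0.8766
k=4 src: inc=-0.074971, refl=-0.074971·-0.764706=0.0573; V=0.951557+-0.074971+0.057331=0.9339
k=5 load: inc=0.057331, refl=0.057331·0.333333=0.0191; V=0.876586+0.057331+0.019110=0.9530
k=6 src: inc=0.019110, refl=0.019110·-0.764706=-0.0146; V=0.933917+0.019110+-0.014614=0.9384
k=7 load: inc=-0.014614, refl=-0.014614·0.333333=-0.0049; V=0.953027+-0.014614+-0.004871=0.9335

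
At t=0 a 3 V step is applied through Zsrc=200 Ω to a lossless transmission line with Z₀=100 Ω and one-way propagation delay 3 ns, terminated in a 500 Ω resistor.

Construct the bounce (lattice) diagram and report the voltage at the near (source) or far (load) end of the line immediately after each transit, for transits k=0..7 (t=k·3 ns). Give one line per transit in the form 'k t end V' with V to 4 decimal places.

Γ_L=0.666667, Γ_S=0.333333; launch V₁=3·100/300=1.000000
k=0 src: V=1.0000
k=1 load: inc=1.000000, refl=1.000000·0.666667=0.6667; V=0.000000+1.000000+0.666667=1.6667
k=2 src: inc=0.666667, refl=0.666667·0.333333=0.2222; V=1.000000+0.666667+0.222222=1.8889
k=3 load: inc=0.222222, refl=0.222222·0.666667=0.1481; V=1.666667+0.222222+0.148148=2.0370
k=4 src: inc=0.148148, refl=0.148148·0.333333=0.0494; V=1.888889+0.148148+0.049383=2.0864
k=5 load: inc=0.049383, refl=0.049383·0.666667=0.0329; V=2.037037+0.049383+0.032922=2.1193
k=6 src: inc=0.032922, refl=0.032922·0.333333=0.0110; V=2.086420+0.032922+0.010974=2.1303
k=7 load: inc=0.010974, refl=0.010974·0.666667=0.0073; V=2.119342+0.010974+0.007316=2.1376

0 0 source 1.0000
1 3 load 1.6667
2 6 source 1.8889
3 9 load 2.0370
4 12 source 2.0864
5 15 load 2.1193
6 18 source 2.1303
7 21 load 2.1376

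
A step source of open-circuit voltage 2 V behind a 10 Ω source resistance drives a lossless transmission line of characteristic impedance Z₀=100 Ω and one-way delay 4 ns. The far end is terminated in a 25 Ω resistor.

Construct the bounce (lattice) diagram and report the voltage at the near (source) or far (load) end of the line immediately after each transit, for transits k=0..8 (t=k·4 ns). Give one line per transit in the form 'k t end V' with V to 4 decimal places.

Γ_L=-0.600000, Γ_S=-0.818182; launch V₁=2·100/110=1.818182
k=0 src: V=1.8182
k=1 load: inc=1.818182, refl=1.818182·-0.600000=-1.0909; V=0.000000+1.818182+-1.090909=0.7273
k=2 src: inc=-1.090909, refl=-1.090909·-0.818182=0.8926; V=1.818182+-1.090909+0.892562=1.6198
k=3 load: inc=0.892562, refl=0.892562·-0.600000=-0.5355; V=0.727273+0.892562+-0.535537=1.0843
k=4 src: inc=-0.535537, refl=-0.535537·-0.818182=0.4382; V=1.619835+-0.535537+0.438167=1.5225
k=5 load: inc=0.438167, refl=0.438167·-0.600000=-0.2629; V=1.084298+0.438167+-0.262900=1.2596
k=6 src: inc=-0.262900, refl=-0.262900·-0.818182=0.2151; V=1.522464+-0.262900+0.215100=1.4747
k=7 load: inc=0.215100, refl=0.215100·-0.600000=-0.1291; V=1.259564+0.215100+-0.129060=1.3456
k=8 src: inc=-0.129060, refl=-0.129060·-0.818182=0.1056; V=1.474664+-0.129060+0.105595=1.4512

0 0 source 1.8182
1 4 load 0.7273
2 8 source 1.6198
3 12 load 1.0843
4 16 source 1.5225
5 20 load 1.2596
6 24 source 1.4747
7 28 load 1.3456
8 32 source 1.4512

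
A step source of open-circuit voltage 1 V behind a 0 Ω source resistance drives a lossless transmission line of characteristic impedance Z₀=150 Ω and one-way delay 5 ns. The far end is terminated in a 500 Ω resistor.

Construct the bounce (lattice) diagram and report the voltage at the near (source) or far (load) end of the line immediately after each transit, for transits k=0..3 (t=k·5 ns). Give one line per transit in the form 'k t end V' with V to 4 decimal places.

Γ_L=0.538462, Γ_S=-1.000000; launch V₁=1·150/150=1.000000
k=0 src: V=1.0000
k=1 load: inc=1.000000, refl=1.000000·0.538462=0.5385; V=0.000000+1.000000+0.538462=1.5385
k=2 src: inc=0.538462, refl=0.538462·-1.000000=-0.5385; V=1.000000+0.538462+-0.538462=1.0000
k=3 load: inc=-0.538462, refl=-0.538462·0.538462=-0.2899; V=1.538462+-0.538462+-0.289941=0.7101

0 0 source 1.0000
1 5 load 1.5385
2 10 source 1.0000
3 15 load 0.7101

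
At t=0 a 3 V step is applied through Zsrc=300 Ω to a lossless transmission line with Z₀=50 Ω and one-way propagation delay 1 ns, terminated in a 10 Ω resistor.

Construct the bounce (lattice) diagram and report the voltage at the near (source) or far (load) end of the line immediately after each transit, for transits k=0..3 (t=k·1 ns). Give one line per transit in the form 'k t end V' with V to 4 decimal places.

0 0 source 0.4286
1 1 load 0.1429
2 2 source -0.0612
3 3 load 0.0748

Γ_L=-0.666667, Γ_S=0.714286; launch V₁=3·50/350=0.428571
k=0 src: V=0.4286
k=1 load: inc=0.428571, refl=0.428571·-0.666667=-0.2857; V=0.000000+0.428571+-0.285714=0.1429
k=2 src: inc=-0.285714, refl=-0.285714·0.714286=-0.2041; V=0.428571+-0.285714+-0.204082=-0.0612
k=3 load: inc=-0.204082, refl=-0.204082·-0.666667=0.1361; V=0.142857+-0.204082+0.136054=0.0748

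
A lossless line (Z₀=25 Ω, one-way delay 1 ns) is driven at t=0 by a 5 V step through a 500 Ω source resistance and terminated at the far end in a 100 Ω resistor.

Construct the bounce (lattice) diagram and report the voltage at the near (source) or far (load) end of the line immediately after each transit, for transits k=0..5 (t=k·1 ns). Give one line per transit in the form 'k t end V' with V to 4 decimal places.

0 0 source 0.2381
1 1 load 0.3810
2 2 source 0.5102
3 3 load 0.5878
4 4 source 0.6579
5 5 load 0.7000

Γ_L=0.600000, Γ_S=0.904762; launch V₁=5·25/525=0.238095
k=0 src: V=0.2381
k=1 load: inc=0.238095, refl=0.238095·0.600000=0.1429; V=0.000000+0.238095+0.142857=0.3810
k=2 src: inc=0.142857, refl=0.142857·0.904762=0.1293; V=0.238095+0.142857+0.129252=0.5102
k=3 load: inc=0.129252, refl=0.129252·0.600000=0.0776; V=0.380952+0.129252+0.077551=0.5878
k=4 src: inc=0.077551, refl=0.077551·0.904762=0.0702; V=0.510204+0.077551+0.070165=0.6579
k=5 load: inc=0.070165, refl=0.070165·0.600000=0.0421; V=0.587755+0.070165+0.042099=0.7000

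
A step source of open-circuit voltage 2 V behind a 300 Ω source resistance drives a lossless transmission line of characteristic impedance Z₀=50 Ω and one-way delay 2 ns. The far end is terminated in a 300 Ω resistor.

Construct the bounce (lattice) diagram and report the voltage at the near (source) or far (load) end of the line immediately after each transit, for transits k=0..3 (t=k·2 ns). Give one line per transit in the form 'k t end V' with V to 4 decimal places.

Γ_L=0.714286, Γ_S=0.714286; launch V₁=2·50/350=0.285714
k=0 src: V=0.2857
k=1 load: inc=0.285714, refl=0.285714·0.714286=0.2041; V=0.000000+0.285714+0.204082=0.4898
k=2 src: inc=0.204082, refl=0.204082·0.714286=0.1458; V=0.285714+0.204082+0.145773=0.6356
k=3 load: inc=0.145773, refl=0.145773·0.714286=0.1041; V=0.489796+0.145773+0.104123=0.7397

0 0 source 0.2857
1 2 load 0.4898
2 4 source 0.6356
3 6 load 0.7397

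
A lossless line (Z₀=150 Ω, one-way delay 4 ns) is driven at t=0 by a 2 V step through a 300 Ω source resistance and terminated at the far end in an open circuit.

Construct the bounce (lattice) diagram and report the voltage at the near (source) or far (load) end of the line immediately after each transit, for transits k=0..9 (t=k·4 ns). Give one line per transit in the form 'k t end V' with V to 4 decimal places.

0 0 source 0.6667
1 4 load 1.3333
2 8 source 1.5556
3 12 load 1.7778
4 16 source 1.8519
5 20 load 1.9259
6 24 source 1.9506
7 28 load 1.9753
8 32 source 1.9835
9 36 load 1.9918

Γ_L=1.000000, Γ_S=0.333333; launch V₁=2·150/450=0.666667
k=0 src: V=0.6667
k=1 load: inc=0.666667, refl=0.666667·1.000000=0.6667; V=0.000000+0.666667+0.666667=1.3333
k=2 src: inc=0.666667, refl=0.666667·0.333333=0.2222; V=0.666667+0.666667+0.222222=1.5556
k=3 load: inc=0.222222, refl=0.222222·1.000000=0.2222; V=1.333333+0.222222+0.222222=1.7778
k=4 src: inc=0.222222, refl=0.222222·0.333333=0.0741; V=1.555556+0.222222+0.074074=1.8519
k=5 load: inc=0.074074, refl=0.074074·1.000000=0.0741; V=1.777778+0.074074+0.074074=1.9259
k=6 src: inc=0.074074, refl=0.074074·0.333333=0.0247; V=1.851852+0.074074+0.024691=1.9506
k=7 load: inc=0.024691, refl=0.024691·1.000000=0.0247; V=1.925926+0.024691+0.024691=1.9753
k=8 src: inc=0.024691, refl=0.024691·0.333333=0.0082; V=1.950617+0.024691+0.008230=1.9835
k=9 load: inc=0.008230, refl=0.008230·1.000000=0.0082; V=1.975309+0.008230+0.008230=1.9918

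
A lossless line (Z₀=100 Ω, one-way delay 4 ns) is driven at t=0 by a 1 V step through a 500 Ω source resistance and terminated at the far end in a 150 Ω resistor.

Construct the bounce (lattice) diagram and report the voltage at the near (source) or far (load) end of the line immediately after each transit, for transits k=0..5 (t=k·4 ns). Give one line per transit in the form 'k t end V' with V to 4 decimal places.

0 0 source 0.1667
1 4 load 0.2000
2 8 source 0.2222
3 12 load 0.2267
4 16 source 0.2296
5 20 load 0.2302

Γ_L=0.200000, Γ_S=0.666667; launch V₁=1·100/600=0.166667
k=0 src: V=0.1667
k=1 load: inc=0.166667, refl=0.166667·0.200000=0.0333; V=0.000000+0.166667+0.033333=0.2000
k=2 src: inc=0.033333, refl=0.033333·0.666667=0.0222; V=0.166667+0.033333+0.022222=0.2222
k=3 load: inc=0.022222, refl=0.022222·0.200000=0.0044; V=0.200000+0.022222+0.004444=0.2267
k=4 src: inc=0.004444, refl=0.004444·0.666667=0.0030; V=0.222222+0.004444+0.002963=0.2296
k=5 load: inc=0.002963, refl=0.002963·0.200000=0.0006; V=0.226667+0.002963+0.000593=0.2302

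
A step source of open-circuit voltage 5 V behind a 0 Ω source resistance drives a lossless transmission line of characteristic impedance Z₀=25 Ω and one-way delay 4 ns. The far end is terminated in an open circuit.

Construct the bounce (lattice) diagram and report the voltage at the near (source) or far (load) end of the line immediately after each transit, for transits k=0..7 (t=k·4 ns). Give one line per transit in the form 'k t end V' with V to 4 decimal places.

0 0 source 5.0000
1 4 load 10.0000
2 8 source 5.0000
3 12 load 0.0000
4 16 source 5.0000
5 20 load 10.0000
6 24 source 5.0000
7 28 load 0.0000

Γ_L=1.000000, Γ_S=-1.000000; launch V₁=5·25/25=5.000000
k=0 src: V=5.0000
k=1 load: inc=5.000000, refl=5.000000·1.000000=5.0000; V=0.000000+5.000000+5.000000=10.0000
k=2 src: inc=5.000000, refl=5.000000·-1.000000=-5.0000; V=5.000000+5.000000+-5.000000=5.0000
k=3 load: inc=-5.000000, refl=-5.000000·1.000000=-5.0000; V=10.000000+-5.000000+-5.000000=0.0000
k=4 src: inc=-5.000000, refl=-5.000000·-1.000000=5.0000; V=5.000000+-5.000000+5.000000=5.0000
k=5 load: inc=5.000000, refl=5.000000·1.000000=5.0000; V=0.000000+5.000000+5.000000=10.0000
k=6 src: inc=5.000000, refl=5.000000·-1.000000=-5.0000; V=5.000000+5.000000+-5.000000=5.0000
k=7 load: inc=-5.000000, refl=-5.000000·1.000000=-5.0000; V=10.000000+-5.000000+-5.000000=0.0000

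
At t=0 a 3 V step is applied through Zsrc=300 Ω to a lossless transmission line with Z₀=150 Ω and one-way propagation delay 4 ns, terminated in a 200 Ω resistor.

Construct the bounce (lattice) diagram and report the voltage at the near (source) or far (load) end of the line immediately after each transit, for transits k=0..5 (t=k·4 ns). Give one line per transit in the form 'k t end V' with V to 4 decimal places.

Γ_L=0.142857, Γ_S=0.333333; launch V₁=3·150/450=1.000000
k=0 src: V=1.0000
k=1 load: inc=1.000000, refl=1.000000·0.142857=0.1429; V=0.000000+1.000000+0.142857=1.1429
k=2 src: inc=0.142857, refl=0.142857·0.333333=0.0476; V=1.000000+0.142857+0.047619=1.1905
k=3 load: inc=0.047619, refl=0.047619·0.142857=0.0068; V=1.142857+0.047619+0.006803=1.1973
k=4 src: inc=0.006803, refl=0.006803·0.333333=0.0023; V=1.190476+0.006803+0.002268=1.1995
k=5 load: inc=0.002268, refl=0.002268·0.142857=0.0003; V=1.197279+0.002268+0.000324=1.1999

0 0 source 1.0000
1 4 load 1.1429
2 8 source 1.1905
3 12 load 1.1973
4 16 source 1.1995
5 20 load 1.1999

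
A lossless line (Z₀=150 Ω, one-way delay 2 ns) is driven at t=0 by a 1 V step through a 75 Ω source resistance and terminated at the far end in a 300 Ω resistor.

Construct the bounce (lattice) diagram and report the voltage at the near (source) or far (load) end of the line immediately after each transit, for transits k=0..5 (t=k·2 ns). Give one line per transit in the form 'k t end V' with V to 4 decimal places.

0 0 source 0.6667
1 2 load 0.8889
2 4 source 0.8148
3 6 load 0.7901
4 8 source 0.7984
5 10 load 0.8011

Γ_L=0.333333, Γ_S=-0.333333; launch V₁=1·150/225=0.666667
k=0 src: V=0.6667
k=1 load: inc=0.666667, refl=0.666667·0.333333=0.2222; V=0.000000+0.666667+0.222222=0.8889
k=2 src: inc=0.222222, refl=0.222222·-0.333333=-0.0741; V=0.666667+0.222222+-0.074074=0.8148
k=3 load: inc=-0.074074, refl=-0.074074·0.333333=-0.0247; V=0.888889+-0.074074+-0.024691=0.7901
k=4 src: inc=-0.024691, refl=-0.024691·-0.333333=0.0082; V=0.814815+-0.024691+0.008230=0.7984
k=5 load: inc=0.008230, refl=0.008230·0.333333=0.0027; V=0.790123+0.008230+0.002743=0.8011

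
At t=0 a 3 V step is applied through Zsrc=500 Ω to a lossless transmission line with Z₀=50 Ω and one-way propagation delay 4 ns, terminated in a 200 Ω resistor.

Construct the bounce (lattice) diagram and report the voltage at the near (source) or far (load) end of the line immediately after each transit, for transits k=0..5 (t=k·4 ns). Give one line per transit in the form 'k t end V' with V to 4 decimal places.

0 0 source 0.2727
1 4 load 0.4364
2 8 source 0.5702
3 12 load 0.6506
4 16 source 0.7163
5 20 load 0.7557

Γ_L=0.600000, Γ_S=0.818182; launch V₁=3·50/550=0.272727
k=0 src: V=0.2727
k=1 load: inc=0.272727, refl=0.272727·0.600000=0.1636; V=0.000000+0.272727+0.163636=0.4364
k=2 src: inc=0.163636, refl=0.163636·0.818182=0.1339; V=0.272727+0.163636+0.133884=0.5702
k=3 load: inc=0.133884, refl=0.133884·0.600000=0.0803; V=0.436364+0.133884+0.080331=0.6506
k=4 src: inc=0.080331, refl=0.080331·0.818182=0.0657; V=0.570248+0.080331+0.065725=0.7163
k=5 load: inc=0.065725, refl=0.065725·0.600000=0.0394; V=0.650579+0.065725+0.039435=0.7557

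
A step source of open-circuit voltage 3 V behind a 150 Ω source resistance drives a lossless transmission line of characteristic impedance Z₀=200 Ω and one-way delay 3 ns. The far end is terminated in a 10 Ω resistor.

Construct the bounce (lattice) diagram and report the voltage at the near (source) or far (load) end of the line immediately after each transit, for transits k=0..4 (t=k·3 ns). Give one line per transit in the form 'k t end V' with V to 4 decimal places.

0 0 source 1.7143
1 3 load 0.1633
2 6 source 0.3848
3 9 load 0.1844
4 12 source 0.2130

Γ_L=-0.904762, Γ_S=-0.142857; launch V₁=3·200/350=1.714286
k=0 src: V=1.7143
k=1 load: inc=1.714286, refl=1.714286·-0.904762=-1.5510; V=0.000000+1.714286+-1.551020=0.1633
k=2 src: inc=-1.551020, refl=-1.551020·-0.142857=0.2216; V=1.714286+-1.551020+0.221574=0.3848
k=3 load: inc=0.221574, refl=0.221574·-0.904762=-0.2005; V=0.163265+0.221574+-0.200472=0.1844
k=4 src: inc=-0.200472, refl=-0.200472·-0.142857=0.0286; V=0.384840+-0.200472+0.028639=0.2130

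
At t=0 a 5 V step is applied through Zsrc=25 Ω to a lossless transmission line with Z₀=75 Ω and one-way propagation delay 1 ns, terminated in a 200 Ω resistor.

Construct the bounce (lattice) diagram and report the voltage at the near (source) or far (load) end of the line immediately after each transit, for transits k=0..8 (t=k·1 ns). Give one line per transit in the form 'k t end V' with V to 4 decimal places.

Γ_L=0.454545, Γ_S=-0.500000; launch V₁=5·75/100=3.750000
k=0 src: V=3.7500
k=1 load: inc=3.750000, refl=3.750000·0.454545=1.7045; V=0.000000+3.750000+1.704545=5.4545
k=2 src: inc=1.704545, refl=1.704545·-0.500000=-0.8523; V=3.750000+1.704545+-0.852273=4.6023
k=3 load: inc=-0.852273, refl=-0.852273·0.454545=-0.3874; V=5.454545+-0.852273+-0.387397=4.2149
k=4 src: inc=-0.387397, refl=-0.387397·-0.500000=0.1937; V=4.602273+-0.387397+0.193698=4.4086
k=5 load: inc=0.193698, refl=0.193698·0.454545=0.0880; V=4.214876+0.193698+0.088045=4.4966
k=6 src: inc=0.088045, refl=0.088045·-0.500000=-0.0440; V=4.408574+0.088045+-0.044022=4.4526
k=7 load: inc=-0.044022, refl=-0.044022·0.454545=-0.0200; V=4.496619+-0.044022+-0.020010=4.4326
k=8 src: inc=-0.020010, refl=-0.020010·-0.500000=0.0100; V=4.452597+-0.020010+0.010005=4.4426

0 0 source 3.7500
1 1 load 5.4545
2 2 source 4.6023
3 3 load 4.2149
4 4 source 4.4086
5 5 load 4.4966
6 6 source 4.4526
7 7 load 4.4326
8 8 source 4.4426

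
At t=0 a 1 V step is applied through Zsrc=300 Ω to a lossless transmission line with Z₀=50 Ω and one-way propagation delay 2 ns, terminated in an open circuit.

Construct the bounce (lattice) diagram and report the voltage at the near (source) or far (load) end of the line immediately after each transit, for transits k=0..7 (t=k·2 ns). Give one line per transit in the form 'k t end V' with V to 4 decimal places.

Γ_L=1.000000, Γ_S=0.714286; launch V₁=1·50/350=0.142857
k=0 src: V=0.1429
k=1 load: inc=0.142857, refl=0.142857·1.000000=0.1429; V=0.000000+0.142857+0.142857=0.2857
k=2 src: inc=0.142857, refl=0.142857·0.714286=0.1020; V=0.142857+0.142857+0.102041=0.3878
k=3 load: inc=0.102041, refl=0.102041·1.000000=0.1020; V=0.285714+0.102041+0.102041=0.4898
k=4 src: inc=0.102041, refl=0.102041·0.714286=0.0729; V=0.387755+0.102041+0.072886=0.5627
k=5 load: inc=0.072886, refl=0.072886·1.000000=0.0729; V=0.489796+0.072886+0.072886=0.6356
k=6 src: inc=0.072886, refl=0.072886·0.714286=0.0521; V=0.562682+0.072886+0.052062=0.6876
k=7 load: inc=0.052062, refl=0.052062·1.000000=0.0521; V=0.635569+0.052062+0.052062=0.7397

0 0 source 0.1429
1 2 load 0.2857
2 4 source 0.3878
3 6 load 0.4898
4 8 source 0.5627
5 10 load 0.6356
6 12 source 0.6876
7 14 load 0.7397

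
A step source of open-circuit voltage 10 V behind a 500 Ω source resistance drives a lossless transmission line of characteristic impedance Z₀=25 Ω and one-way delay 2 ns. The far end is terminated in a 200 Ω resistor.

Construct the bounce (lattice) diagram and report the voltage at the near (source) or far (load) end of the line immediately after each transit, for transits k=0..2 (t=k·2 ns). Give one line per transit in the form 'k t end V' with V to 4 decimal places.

0 0 source 0.4762
1 2 load 0.8466
2 4 source 1.1817

Γ_L=0.777778, Γ_S=0.904762; launch V₁=10·25/525=0.476190
k=0 src: V=0.4762
k=1 load: inc=0.476190, refl=0.476190·0.777778=0.3704; V=0.000000+0.476190+0.370370=0.8466
k=2 src: inc=0.370370, refl=0.370370·0.904762=0.3351; V=0.476190+0.370370+0.335097=1.1817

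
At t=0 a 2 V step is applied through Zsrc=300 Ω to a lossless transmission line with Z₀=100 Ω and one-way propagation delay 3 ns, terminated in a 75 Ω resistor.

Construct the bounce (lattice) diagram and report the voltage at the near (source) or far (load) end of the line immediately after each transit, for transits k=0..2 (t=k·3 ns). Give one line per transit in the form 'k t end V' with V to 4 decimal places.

Γ_L=-0.142857, Γ_S=0.500000; launch V₁=2·100/400=0.500000
k=0 src: V=0.5000
k=1 load: inc=0.500000, refl=0.500000·-0.142857=-0.0714; V=0.000000+0.500000+-0.071429=0.4286
k=2 src: inc=-0.071429, refl=-0.071429·0.500000=-0.0357; V=0.500000+-0.071429+-0.035714=0.3929

0 0 source 0.5000
1 3 load 0.4286
2 6 source 0.3929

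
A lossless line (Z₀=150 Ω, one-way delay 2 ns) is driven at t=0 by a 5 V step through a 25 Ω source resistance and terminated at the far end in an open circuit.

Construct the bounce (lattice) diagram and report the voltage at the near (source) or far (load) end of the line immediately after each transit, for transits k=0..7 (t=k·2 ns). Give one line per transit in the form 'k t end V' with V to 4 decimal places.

Γ_L=1.000000, Γ_S=-0.714286; launch V₁=5·150/175=4.285714
k=0 src: V=4.2857
k=1 load: inc=4.285714, refl=4.285714·1.000000=4.2857; V=0.000000+4.285714+4.285714=8.5714
k=2 src: inc=4.285714, refl=4.285714·-0.714286=-3.0612; V=4.285714+4.285714+-3.061224=5.5102
k=3 load: inc=-3.061224, refl=-3.061224·1.000000=-3.0612; V=8.571429+-3.061224+-3.061224=2.4490
k=4 src: inc=-3.061224, refl=-3.061224·-0.714286=2.1866; V=5.510204+-3.061224+2.186589=4.6356
k=5 load: inc=2.186589, refl=2.186589·1.000000=2.1866; V=2.448980+2.186589+2.186589=6.8222
k=6 src: inc=2.186589, refl=2.186589·-0.714286=-1.5618; V=4.635569+2.186589+-1.561849=5.2603
k=7 load: inc=-1.561849, refl=-1.561849·1.000000=-1.5618; V=6.822157+-1.561849+-1.561849=3.6985

0 0 source 4.2857
1 2 load 8.5714
2 4 source 5.5102
3 6 load 2.4490
4 8 source 4.6356
5 10 load 6.8222
6 12 source 5.2603
7 14 load 3.6985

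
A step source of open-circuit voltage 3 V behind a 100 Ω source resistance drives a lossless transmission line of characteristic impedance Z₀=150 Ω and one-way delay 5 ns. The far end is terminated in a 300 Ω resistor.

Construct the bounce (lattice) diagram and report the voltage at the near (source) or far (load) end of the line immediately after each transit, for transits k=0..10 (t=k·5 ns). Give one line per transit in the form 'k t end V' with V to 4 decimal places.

0 0 source 1.8000
1 5 load 2.4000
2 10 source 2.2800
3 15 load 2.2400
4 20 source 2.2480
5 25 load 2.2507
6 30 source 2.2501
7 35 load 2.2500
8 40 source 2.2500
9 45 load 2.2500
10 50 source 2.2500

Γ_L=0.333333, Γ_S=-0.200000; launch V₁=3·150/250=1.800000
k=0 src: V=1.8000
k=1 load: inc=1.800000, refl=1.800000·0.333333=0.6000; V=0.000000+1.800000+0.600000=2.4000
k=2 src: inc=0.600000, refl=0.600000·-0.200000=-0.1200; V=1.800000+0.600000+-0.120000=2.2800
k=3 load: inc=-0.120000, refl=-0.120000·0.333333=-0.0400; V=2.400000+-0.120000+-0.040000=2.2400
k=4 src: inc=-0.040000, refl=-0.040000·-0.200000=0.0080; V=2.280000+-0.040000+0.008000=2.2480
k=5 load: inc=0.008000, refl=0.008000·0.333333=0.0027; V=2.240000+0.008000+0.002667=2.2507
k=6 src: inc=0.002667, refl=0.002667·-0.200000=-0.0005; V=2.248000+0.002667+-0.000533=2.2501
k=7 load: inc=-0.000533, refl=-0.000533·0.333333=-0.0002; V=2.250667+-0.000533+-0.000178=2.2500
k=8 src: inc=-0.000178, refl=-0.000178·-0.200000=0.0000; V=2.250133+-0.000178+0.000036=2.2500
k=9 load: inc=0.000036, refl=0.000036·0.333333=0.0000; V=2.249956+0.000036+0.000012=2.2500
k=10 src: inc=0.000012, refl=0.000012·-0.200000=-0.0000; V=2.249991+0.000012+-0.000002=2.2500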